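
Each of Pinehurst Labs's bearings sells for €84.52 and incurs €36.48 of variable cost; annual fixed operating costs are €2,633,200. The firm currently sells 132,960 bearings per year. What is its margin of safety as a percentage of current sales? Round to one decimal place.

Each unit contributes €84.52 − €36.48 = €48.04. Break-even units = €2,633,200 ÷ €48.04 = 54,812.66; break-even revenue = 54,812.66 × €84.52 = €4,632,765.70.
Actual sales revenue = 132,960 × €84.52 = €11,237,779.20.
Margin of safety = (€11,237,779.20 − €4,632,765.70) ÷ €11,237,779.20 = 58.8%.

58.8%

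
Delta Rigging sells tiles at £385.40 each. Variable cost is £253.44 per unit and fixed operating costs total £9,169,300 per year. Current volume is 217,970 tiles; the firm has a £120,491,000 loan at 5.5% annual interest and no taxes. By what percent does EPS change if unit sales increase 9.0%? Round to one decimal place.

Total contribution margin = 217,970 × £131.96 = £28,763,321.20.
Operating income = contribution − fixed costs = £28,763,321.20 − £9,169,300 = £19,594,021.20.
After interest of £6,627,005.00, pre-tax earnings = £12,967,016.20.
Degree of combined leverage = contribution ÷ (EBIT − I) = £28,763,321.20 ÷ £12,967,016.20 = 2.2182.
EPS therefore changes by 2.2182 × (+9.0%) = +20.0%.

+20.0%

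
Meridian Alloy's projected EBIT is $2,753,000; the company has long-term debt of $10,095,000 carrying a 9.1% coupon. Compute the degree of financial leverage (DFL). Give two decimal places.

Annual interest charges come to $918,645.00.
Degree of financial leverage = EBIT / (EBIT − interest) = $2,753,000 / $1,834,355.00 = 1.5008.

1.50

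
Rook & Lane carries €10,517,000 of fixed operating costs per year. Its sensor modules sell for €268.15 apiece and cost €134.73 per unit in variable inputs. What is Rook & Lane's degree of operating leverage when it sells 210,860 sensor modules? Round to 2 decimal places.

At 210,860 units, contribution = 210,860 × €133.42 = €28,132,941.20.
EBIT = €28,132,941.20 − €10,517,000 = €17,615,941.20.
So DOL = total CM / EBIT = €28,132,941.20 / €17,615,941.20 = 1.5970.

1.60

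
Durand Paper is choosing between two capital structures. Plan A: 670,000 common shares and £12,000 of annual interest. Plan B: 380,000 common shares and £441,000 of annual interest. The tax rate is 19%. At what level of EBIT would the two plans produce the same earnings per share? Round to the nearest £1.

£1,003,138

Set EPS_A = EPS_B: (EBIT − £12,000)(1 − 0.19) ÷ 670,000 = (EBIT − £441,000)(1 − 0.19) ÷ 380,000.
Cancelling (1 − t) and cross-multiplying: 380,000·(EBIT − 12,000) = 670,000·(EBIT − 441,000).
Solving, EBIT = (441,000·670,000 − 12,000·380,000) / (670,000 − 380,000) = 290,910,000,000 / 290,000 = 1,003,137.93.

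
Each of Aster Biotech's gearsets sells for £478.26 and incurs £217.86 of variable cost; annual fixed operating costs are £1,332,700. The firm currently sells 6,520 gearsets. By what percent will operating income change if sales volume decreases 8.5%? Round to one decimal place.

-39.5%

At 6,520 units, contribution = 6,520 × £260.40 = £1,697,808.00.
EBIT = £1,697,808.00 − £1,332,700 = £365,108.00.
So DOL = total CM / EBIT = £1,697,808.00 / £365,108.00 = 4.6502.
%ΔEBIT = DOL × %ΔSales = 4.6502 × -8.5% = -39.5%.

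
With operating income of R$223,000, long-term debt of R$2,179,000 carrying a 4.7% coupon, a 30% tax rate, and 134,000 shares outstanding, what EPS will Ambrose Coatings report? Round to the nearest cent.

Pre-tax income = R$223,000 − R$102,413.00 = R$120,587.00.
After tax at 30%: net income = R$120,587.00 × 0.70 = R$84,410.90.
EPS = R$84,410.90 ÷ 134,000 = R$0.63.

R$0.63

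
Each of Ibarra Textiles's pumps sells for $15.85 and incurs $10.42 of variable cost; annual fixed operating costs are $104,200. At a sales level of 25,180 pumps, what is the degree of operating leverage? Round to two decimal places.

4.20

Total contribution margin = 25,180 × $5.43 = $136,727.40.
Operating income = contribution − fixed costs = $136,727.40 − $104,200 = $32,527.40.
Degree of operating leverage = $136,727.40 / $32,527.40 = 4.2035.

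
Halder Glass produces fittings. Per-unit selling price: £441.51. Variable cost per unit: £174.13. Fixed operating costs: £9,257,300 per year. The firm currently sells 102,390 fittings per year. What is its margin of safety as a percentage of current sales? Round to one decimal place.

66.2%

Contribution margin per unit = £441.51 − £174.13 = £267.38. Break-even units = £9,257,300 ÷ £267.38 = 34,622.26; break-even revenue = 34,622.26 × £441.51 = £15,286,074.21.
Current sales = 102,390 × £441.51 = £45,206,208.90.
Margin of safety = (£45,206,208.90 − £15,286,074.21) ÷ £45,206,208.90 = 66.2%.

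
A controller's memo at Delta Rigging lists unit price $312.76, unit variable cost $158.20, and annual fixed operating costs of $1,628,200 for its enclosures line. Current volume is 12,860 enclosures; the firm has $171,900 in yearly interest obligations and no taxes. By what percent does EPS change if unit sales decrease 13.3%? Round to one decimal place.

Contribution at this volume is 12,860 × $154.56 = $1,987,641.60.
Operating income = contribution − fixed costs = $1,987,641.60 − $1,628,200 = $359,441.60.
After interest of $171,900.00, pre-tax earnings = $187,541.60.
DCL = total CM / (EBIT − I) = $1,987,641.60 / $187,541.60 = 10.5984.
%ΔEPS = DCL × %ΔSales = 10.5984 × -13.3% = -141.0%.

-141.0%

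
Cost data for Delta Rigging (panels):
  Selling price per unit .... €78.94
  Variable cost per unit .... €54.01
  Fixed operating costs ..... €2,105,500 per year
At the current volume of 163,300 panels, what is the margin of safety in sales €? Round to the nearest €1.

€6,223,908

Contribution margin per unit = €78.94 − €54.01 = €24.93. Break-even units = €2,105,500 ÷ €24.93 = 84,456.48; break-even revenue = 84,456.48 × €78.94 = €6,666,994.38.
Actual sales revenue = 163,300 × €78.94 = €12,890,902.00.
Margin of safety = €12,890,902.00 − €6,666,994.38 = €6,223,908.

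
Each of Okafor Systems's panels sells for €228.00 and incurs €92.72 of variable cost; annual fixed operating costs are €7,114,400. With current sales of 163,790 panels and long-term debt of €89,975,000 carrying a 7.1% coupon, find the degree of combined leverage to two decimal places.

Total contribution margin = 163,790 × €135.28 = €22,157,511.20.
Subtracting fixed costs: EBIT = €22,157,511.20 − €7,114,400 = €15,043,111.20. Interest = €6,388,225.00.
DOL = €22,157,511.20 ÷ €15,043,111.20 = 1.4729; DFL = €15,043,111.20 ÷ €8,654,886.20 = 1.7381.
DCL = DOL × DFL = 1.4729 × 1.7381 = 2.5600.

2.56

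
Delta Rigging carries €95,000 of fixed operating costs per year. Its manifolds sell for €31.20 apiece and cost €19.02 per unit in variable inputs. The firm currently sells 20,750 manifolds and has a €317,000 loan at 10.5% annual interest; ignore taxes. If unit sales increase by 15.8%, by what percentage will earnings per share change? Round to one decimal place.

Contribution at this volume is 20,750 × €12.18 = €252,735.00.
Operating income = contribution − fixed costs = €252,735.00 − €95,000 = €157,735.00.
Interest = €33,285.00, so EBIT − I = €124,450.00.
Degree of combined leverage = contribution ÷ (EBIT − I) = €252,735.00 ÷ €124,450.00 = 2.0308.
EPS therefore changes by 2.0308 × (+15.8%) = +32.1%.

+32.1%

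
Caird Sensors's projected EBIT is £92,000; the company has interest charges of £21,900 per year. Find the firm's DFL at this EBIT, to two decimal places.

1.31

Interest = £21,900.00.
Degree of financial leverage = EBIT / (EBIT − interest) = £92,000 / £70,100.00 = 1.3124.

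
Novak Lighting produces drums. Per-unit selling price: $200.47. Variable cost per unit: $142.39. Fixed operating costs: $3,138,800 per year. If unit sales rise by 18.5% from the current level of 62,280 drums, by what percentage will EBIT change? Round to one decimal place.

+139.9%

Total contribution margin = 62,280 × $58.08 = $3,617,222.40.
EBIT = $3,617,222.40 − $3,138,800 = $478,422.40.
Degree of operating leverage = $3,617,222.40 / $478,422.40 = 7.5607.
Operating income changes by 7.5607 × +18.5% = +139.9%.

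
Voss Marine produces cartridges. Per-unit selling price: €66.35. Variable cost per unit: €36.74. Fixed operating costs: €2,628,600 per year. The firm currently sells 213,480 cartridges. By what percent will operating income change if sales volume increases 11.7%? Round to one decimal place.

Total contribution margin = 213,480 × €29.61 = €6,321,142.80.
EBIT = €6,321,142.80 − €2,628,600 = €3,692,542.80.
So DOL = total CM / EBIT = €6,321,142.80 / €3,692,542.80 = 1.7119.
Operating income changes by 1.7119 × +11.7% = +20.0%.

+20.0%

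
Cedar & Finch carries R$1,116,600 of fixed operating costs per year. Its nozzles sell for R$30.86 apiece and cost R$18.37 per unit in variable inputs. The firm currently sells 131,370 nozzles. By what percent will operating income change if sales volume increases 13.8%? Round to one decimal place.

Contribution at this volume is 131,370 × R$12.49 = R$1,640,811.30.
Operating income = contribution − fixed costs = R$1,640,811.30 − R$1,116,600 = R$524,211.30.
DOL = contribution ÷ EBIT = R$1,640,811.30 ÷ R$524,211.30 = 3.1301.
So EBIT moves 3.1301 × (+13.8%) = +43.2%.

+43.2%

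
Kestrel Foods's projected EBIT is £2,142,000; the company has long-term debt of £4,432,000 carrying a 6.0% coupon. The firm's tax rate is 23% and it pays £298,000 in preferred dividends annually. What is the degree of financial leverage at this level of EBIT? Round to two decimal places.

Interest = £265,920.00.
Preferred dividends grossed up pre-tax: £298,000 / (1 − 0.23) = £387,012.99.
DFL = EBIT ÷ [EBIT − I − D_p/(1−t)] = £2,142,000 ÷ [£2,142,000 − £265,920.00 − £387,012.99] = £2,142,000 ÷ £1,489,067.01 = 1.4385.

1.44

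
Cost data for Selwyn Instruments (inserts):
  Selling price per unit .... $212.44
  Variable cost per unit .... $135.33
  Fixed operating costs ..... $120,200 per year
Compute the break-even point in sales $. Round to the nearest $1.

$331,154

Contribution margin per unit = $212.44 − $135.33 = $77.11, a CM ratio of $77.11 ÷ $212.44 = 0.3630.
Break-even revenue = fixed costs × price ÷ CM = $120,200 × $212.44 ÷ $77.11 = $331,154.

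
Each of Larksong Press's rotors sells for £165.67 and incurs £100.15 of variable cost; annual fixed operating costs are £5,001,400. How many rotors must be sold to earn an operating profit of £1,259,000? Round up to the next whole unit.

Each unit contributes £165.67 − £100.15 = £65.52.
Required volume = (fixed costs + target profit) ÷ CM = (£5,001,400 + £1,259,000) ÷ £65.52 = 95,549.45, so 95,550 rotors.

95,550 rotors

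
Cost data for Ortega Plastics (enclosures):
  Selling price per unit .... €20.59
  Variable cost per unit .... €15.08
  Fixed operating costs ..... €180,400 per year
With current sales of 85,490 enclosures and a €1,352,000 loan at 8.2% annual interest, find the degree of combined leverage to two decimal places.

2.62

At 85,490 units, contribution = 85,490 × €5.51 = €471,049.90.
EBIT = €471,049.90 − €180,400 = €290,649.90. Interest = €110,864.00, so EBIT − I = €179,785.90.
Degree of total leverage = total CM / (EBIT − interest) = €471,049.90 / €179,785.90 = 2.6201.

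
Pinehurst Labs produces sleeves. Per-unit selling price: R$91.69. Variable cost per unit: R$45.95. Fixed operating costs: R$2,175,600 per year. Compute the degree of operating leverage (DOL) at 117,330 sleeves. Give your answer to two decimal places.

At 117,330 units, contribution = 117,330 × R$45.74 = R$5,366,674.20.
EBIT = R$5,366,674.20 − R$2,175,600 = R$3,191,074.20.
So DOL = total CM / EBIT = R$5,366,674.20 / R$3,191,074.20 = 1.6818.

1.68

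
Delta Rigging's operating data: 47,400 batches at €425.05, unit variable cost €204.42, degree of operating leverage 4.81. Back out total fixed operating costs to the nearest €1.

Contribution at this volume is 47,400 × €220.63 = €10,457,862.00.
DOL = contribution / EBIT, so EBIT = €10,457,862.00 / 4.81 = €2,174,191.68.
And FC = contribution − EBIT = €10,457,862.00 − €2,174,191.68 = €8,283,670.

€8,283,670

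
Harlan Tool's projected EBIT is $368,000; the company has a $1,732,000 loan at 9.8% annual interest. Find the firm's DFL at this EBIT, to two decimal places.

Interest = $169,736.00.
Degree of financial leverage = EBIT / (EBIT − interest) = $368,000 / $198,264.00 = 1.8561.

1.86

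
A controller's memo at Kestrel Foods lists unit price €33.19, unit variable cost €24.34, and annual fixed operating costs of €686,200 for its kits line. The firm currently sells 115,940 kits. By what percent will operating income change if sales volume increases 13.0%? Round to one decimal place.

+39.2%

Total contribution margin = 115,940 × €8.85 = €1,026,069.00.
Subtracting fixed costs: EBIT = €1,026,069.00 − €686,200 = €339,869.00.
DOL = contribution ÷ EBIT = €1,026,069.00 ÷ €339,869.00 = 3.0190.
%ΔEBIT = DOL × %ΔSales = 3.0190 × +13.0% = +39.2%.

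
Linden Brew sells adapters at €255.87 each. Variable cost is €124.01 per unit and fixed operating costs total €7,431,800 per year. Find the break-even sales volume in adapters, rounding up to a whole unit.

56,362 adapters

Each unit contributes €255.87 − €124.01 = €131.86.
Break-even Q = €7,431,800 / €131.86 = 56,361.29 → 56,362 adapters.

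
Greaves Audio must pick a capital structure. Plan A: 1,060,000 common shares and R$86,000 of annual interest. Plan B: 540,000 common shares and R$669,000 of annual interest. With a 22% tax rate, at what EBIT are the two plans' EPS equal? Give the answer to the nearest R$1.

Set EPS_A = EPS_B: (EBIT − R$86,000)(1 − 0.22) ÷ 1,060,000 = (EBIT − R$669,000)(1 − 0.22) ÷ 540,000.
The (1 − t) factor cancels: (EBIT − 86,000) × 540,000 = (EBIT − 669,000) × 1,060,000.
Solving, EBIT = (669,000·1,060,000 − 86,000·540,000) / (1,060,000 − 540,000) = 662,700,000,000 / 520,000 = 1,274,423.08.

R$1,274,423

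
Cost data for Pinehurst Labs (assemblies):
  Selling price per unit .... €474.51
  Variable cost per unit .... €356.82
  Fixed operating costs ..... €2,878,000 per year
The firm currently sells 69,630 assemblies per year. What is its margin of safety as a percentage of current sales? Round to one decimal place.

64.9%

Unit CM = price − variable cost = €474.51 − €356.82 = €117.69. Break-even units = €2,878,000 ÷ €117.69 = 24,454.07; break-even revenue = 24,454.07 × €474.51 = €11,603,702.78.
Actual sales revenue = 69,630 × €474.51 = €33,040,131.30.
Margin of safety = (€33,040,131.30 − €11,603,702.78) ÷ €33,040,131.30 = 64.9%.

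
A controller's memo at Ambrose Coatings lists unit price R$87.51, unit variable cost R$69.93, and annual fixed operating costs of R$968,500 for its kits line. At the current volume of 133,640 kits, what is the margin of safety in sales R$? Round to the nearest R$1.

Each unit contributes R$87.51 − R$69.93 = R$17.58. Break-even units = R$968,500 ÷ R$17.58 = 55,091.01; break-even revenue = 55,091.01 × R$87.51 = R$4,821,014.51.
Actual sales revenue = 133,640 × R$87.51 = R$11,694,836.40.
Margin of safety = R$11,694,836.40 − R$4,821,014.51 = R$6,873,822.

R$6,873,822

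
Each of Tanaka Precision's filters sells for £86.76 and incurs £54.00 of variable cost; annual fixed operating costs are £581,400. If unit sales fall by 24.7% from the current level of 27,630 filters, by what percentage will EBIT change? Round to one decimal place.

-69.1%

Total contribution margin = 27,630 × £32.76 = £905,158.80.
EBIT = £905,158.80 − £581,400 = £323,758.80.
DOL = contribution ÷ EBIT = £905,158.80 ÷ £323,758.80 = 2.7958.
Operating income changes by 2.7958 × -24.7% = -69.1%.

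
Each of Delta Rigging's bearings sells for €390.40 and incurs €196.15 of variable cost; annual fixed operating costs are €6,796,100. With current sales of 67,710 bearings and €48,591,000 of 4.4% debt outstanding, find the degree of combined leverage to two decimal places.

3.12

At 67,710 units, contribution = 67,710 × €194.25 = €13,152,667.50.
Operating income = contribution − fixed costs = €13,152,667.50 − €6,796,100 = €6,356,567.50. Interest = €2,138,004.00.
DOL = €13,152,667.50 ÷ €6,356,567.50 = 2.0691; DFL = €6,356,567.50 ÷ €4,218,563.50 = 1.5068.
Combined leverage = 2.0691 × 1.5068 = 3.1177.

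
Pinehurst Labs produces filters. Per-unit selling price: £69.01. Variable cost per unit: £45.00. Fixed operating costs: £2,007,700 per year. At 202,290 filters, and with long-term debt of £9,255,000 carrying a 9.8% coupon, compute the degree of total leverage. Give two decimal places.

2.50

At 202,290 units, contribution = 202,290 × £24.01 = £4,856,982.90.
Operating income = contribution − fixed costs = £4,856,982.90 − £2,007,700 = £2,849,282.90. Interest = £906,990.00, so EBIT − I = £1,942,292.90.
DCL = contribution ÷ (EBIT − I) = £4,856,982.90 ÷ £1,942,292.90 = 2.5006.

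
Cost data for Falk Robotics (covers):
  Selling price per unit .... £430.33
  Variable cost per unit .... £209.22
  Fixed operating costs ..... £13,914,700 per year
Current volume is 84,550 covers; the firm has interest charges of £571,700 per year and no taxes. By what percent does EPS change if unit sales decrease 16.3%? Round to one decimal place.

-72.4%

Total contribution margin = 84,550 × £221.11 = £18,694,850.50.
Operating income = contribution − fixed costs = £18,694,850.50 − £13,914,700 = £4,780,150.50.
After interest of £571,700.00, pre-tax earnings = £4,208,450.50.
DCL = total CM / (EBIT − I) = £18,694,850.50 / £4,208,450.50 = 4.4422.
%ΔEPS = DCL × %ΔSales = 4.4422 × -16.3% = -72.4%.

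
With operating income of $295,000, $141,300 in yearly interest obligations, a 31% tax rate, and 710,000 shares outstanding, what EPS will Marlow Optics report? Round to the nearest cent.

$0.15

Interest = $141,300.00, so EBT = $295,000 − $141,300.00 = $153,700.00.
After tax at 31%: net income = $153,700.00 × 0.69 = $106,053.00.
EPS = $106,053.00 ÷ 710,000 = $0.15.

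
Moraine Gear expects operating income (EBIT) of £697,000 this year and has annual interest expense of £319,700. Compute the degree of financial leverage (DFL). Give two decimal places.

Annual interest charges come to £319,700.00.
Degree of financial leverage = EBIT / (EBIT − interest) = £697,000 / £377,300.00 = 1.8473.

1.85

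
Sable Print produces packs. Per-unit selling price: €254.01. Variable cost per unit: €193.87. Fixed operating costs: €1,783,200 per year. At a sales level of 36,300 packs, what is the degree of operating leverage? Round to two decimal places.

5.46

Contribution at this volume is 36,300 × €60.14 = €2,183,082.00.
Subtracting fixed costs: EBIT = €2,183,082.00 − €1,783,200 = €399,882.00.
DOL = contribution ÷ EBIT = €2,183,082.00 ÷ €399,882.00 = 5.4593.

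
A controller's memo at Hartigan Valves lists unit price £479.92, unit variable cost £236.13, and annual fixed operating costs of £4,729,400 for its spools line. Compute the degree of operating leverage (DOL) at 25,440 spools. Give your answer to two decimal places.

Contribution at this volume is 25,440 × £243.79 = £6,202,017.60.
Subtracting fixed costs: EBIT = £6,202,017.60 − £4,729,400 = £1,472,617.60.
Degree of operating leverage = £6,202,017.60 / £1,472,617.60 = 4.2116.

4.21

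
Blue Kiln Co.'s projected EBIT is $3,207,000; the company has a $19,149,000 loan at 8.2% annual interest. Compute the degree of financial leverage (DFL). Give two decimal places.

1.96

Interest = $1,570,218.00.
Degree of financial leverage = EBIT / (EBIT − interest) = $3,207,000 / $1,636,782.00 = 1.9593.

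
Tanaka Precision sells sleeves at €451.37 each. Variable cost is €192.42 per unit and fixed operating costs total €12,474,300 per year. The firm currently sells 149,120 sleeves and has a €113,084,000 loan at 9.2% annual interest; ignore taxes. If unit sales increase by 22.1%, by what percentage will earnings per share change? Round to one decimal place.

Contribution at this volume is 149,120 × €258.95 = €38,614,624.00.
Subtracting fixed costs: EBIT = €38,614,624.00 − €12,474,300 = €26,140,324.00.
After interest of €10,403,728.00, pre-tax earnings = €15,736,596.00.
Degree of combined leverage = contribution ÷ (EBIT − I) = €38,614,624.00 ÷ €15,736,596.00 = 2.4538.
EPS therefore changes by 2.4538 × (+22.1%) = +54.2%.

+54.2%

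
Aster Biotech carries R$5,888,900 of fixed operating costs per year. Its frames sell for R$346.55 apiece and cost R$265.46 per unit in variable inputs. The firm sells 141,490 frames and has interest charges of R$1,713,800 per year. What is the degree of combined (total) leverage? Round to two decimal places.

At 141,490 units, contribution = 141,490 × R$81.09 = R$11,473,424.10.
EBIT = R$11,473,424.10 − R$5,888,900 = R$5,584,524.10. Interest = R$1,713,800.00, so EBIT − I = R$3,870,724.10.
Degree of total leverage = total CM / (EBIT − interest) = R$11,473,424.10 / R$3,870,724.10 = 2.9642.

2.96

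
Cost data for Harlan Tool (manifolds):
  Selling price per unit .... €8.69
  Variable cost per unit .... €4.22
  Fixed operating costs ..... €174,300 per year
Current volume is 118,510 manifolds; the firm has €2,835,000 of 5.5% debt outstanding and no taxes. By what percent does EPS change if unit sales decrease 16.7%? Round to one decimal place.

-44.3%

At 118,510 units, contribution = 118,510 × €4.47 = €529,739.70.
Operating income = contribution − fixed costs = €529,739.70 − €174,300 = €355,439.70.
After interest of €155,925.00, pre-tax earnings = €199,514.70.
Degree of combined leverage = contribution ÷ (EBIT − I) = €529,739.70 ÷ €199,514.70 = 2.6551.
%ΔEPS = DCL × %ΔSales = 2.6551 × -16.7% = -44.3%.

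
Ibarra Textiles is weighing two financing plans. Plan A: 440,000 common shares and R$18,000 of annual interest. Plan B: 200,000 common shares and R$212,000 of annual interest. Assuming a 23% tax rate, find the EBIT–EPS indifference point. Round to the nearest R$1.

R$373,667

At indifference, (EBIT − 18,000)(1 − t)/440,000 = (EBIT − 212,000)(1 − t)/200,000.
The (1 − t) factor cancels: (EBIT − 18,000) × 200,000 = (EBIT − 212,000) × 440,000.
EBIT × (440,000 − 200,000) = 212,000 × 440,000 − 18,000 × 200,000 = 89,680,000,000, so EBIT = 89,680,000,000 ÷ 240,000 = 373,666.67.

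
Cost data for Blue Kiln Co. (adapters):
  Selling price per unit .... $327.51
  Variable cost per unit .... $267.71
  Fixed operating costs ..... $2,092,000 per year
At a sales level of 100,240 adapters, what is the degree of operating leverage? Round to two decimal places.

At 100,240 units, contribution = 100,240 × $59.80 = $5,994,352.00.
EBIT = $5,994,352.00 − $2,092,000 = $3,902,352.00.
Degree of operating leverage = $5,994,352.00 / $3,902,352.00 = 1.5361.

1.54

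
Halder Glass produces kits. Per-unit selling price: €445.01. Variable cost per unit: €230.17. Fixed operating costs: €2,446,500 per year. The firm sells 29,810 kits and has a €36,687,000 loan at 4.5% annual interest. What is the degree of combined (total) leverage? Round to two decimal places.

2.78

At 29,810 units, contribution = 29,810 × €214.84 = €6,404,380.40.
Operating income = contribution − fixed costs = €6,404,380.40 − €2,446,500 = €3,957,880.40. Interest = €1,650,915.00.
DOL = €6,404,380.40 ÷ €3,957,880.40 = 1.6181; DFL = €3,957,880.40 ÷ €2,306,965.40 = 1.7156.
Combined leverage = 1.6181 × 1.7156 = 2.7760.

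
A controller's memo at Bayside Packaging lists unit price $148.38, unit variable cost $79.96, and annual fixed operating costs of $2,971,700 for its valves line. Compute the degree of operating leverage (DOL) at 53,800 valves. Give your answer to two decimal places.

5.19

Total contribution margin = 53,800 × $68.42 = $3,680,996.00.
Subtracting fixed costs: EBIT = $3,680,996.00 − $2,971,700 = $709,296.00.
So DOL = total CM / EBIT = $3,680,996.00 / $709,296.00 = 5.1896.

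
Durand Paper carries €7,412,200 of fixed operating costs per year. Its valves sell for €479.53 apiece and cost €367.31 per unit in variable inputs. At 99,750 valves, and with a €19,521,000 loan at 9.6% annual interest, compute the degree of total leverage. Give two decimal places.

Contribution at this volume is 99,750 × €112.22 = €11,193,945.00.
Operating income = contribution − fixed costs = €11,193,945.00 − €7,412,200 = €3,781,745.00. Interest = €1,874,016.00, so EBIT − I = €1,907,729.00.
Degree of total leverage = total CM / (EBIT − interest) = €11,193,945.00 / €1,907,729.00 = 5.8677.

5.87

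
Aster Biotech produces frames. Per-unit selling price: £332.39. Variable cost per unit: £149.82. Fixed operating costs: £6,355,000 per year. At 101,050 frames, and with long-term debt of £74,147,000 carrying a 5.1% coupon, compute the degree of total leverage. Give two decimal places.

Total contribution margin = 101,050 × £182.57 = £18,448,698.50.
Subtracting fixed costs: EBIT = £18,448,698.50 − £6,355,000 = £12,093,698.50. Interest = £3,781,497.00, so EBIT − I = £8,312,201.50.
Degree of total leverage = total CM / (EBIT − interest) = £18,448,698.50 / £8,312,201.50 = 2.2195.

2.22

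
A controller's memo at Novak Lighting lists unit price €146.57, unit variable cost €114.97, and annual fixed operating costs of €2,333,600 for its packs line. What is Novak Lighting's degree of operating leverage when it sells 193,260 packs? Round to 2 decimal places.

At 193,260 units, contribution = 193,260 × €31.60 = €6,107,016.00.
Subtracting fixed costs: EBIT = €6,107,016.00 − €2,333,600 = €3,773,416.00.
Degree of operating leverage = €6,107,016.00 / €3,773,416.00 = 1.6184.

1.62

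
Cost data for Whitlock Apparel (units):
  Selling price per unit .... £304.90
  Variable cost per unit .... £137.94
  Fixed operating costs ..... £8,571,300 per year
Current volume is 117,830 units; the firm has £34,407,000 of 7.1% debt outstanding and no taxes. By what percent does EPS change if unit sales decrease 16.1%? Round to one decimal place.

-36.6%

Total contribution margin = 117,830 × £166.96 = £19,672,896.80.
Subtracting fixed costs: EBIT = £19,672,896.80 − £8,571,300 = £11,101,596.80.
After interest of £2,442,897.00, pre-tax earnings = £8,658,699.80.
DCL = total CM / (EBIT − I) = £19,672,896.80 / £8,658,699.80 = 2.2720.
EPS therefore changes by 2.2720 × (-16.1%) = -36.6%.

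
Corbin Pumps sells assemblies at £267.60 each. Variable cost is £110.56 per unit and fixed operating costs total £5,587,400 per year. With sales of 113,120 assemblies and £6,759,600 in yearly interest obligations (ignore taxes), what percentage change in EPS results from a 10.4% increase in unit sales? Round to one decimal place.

Total contribution margin = 113,120 × £157.04 = £17,764,364.80.
EBIT = £17,764,364.80 − £5,587,400 = £12,176,964.80.
After interest of £6,759,600.00, pre-tax earnings = £5,417,364.80.
DCL = total CM / (EBIT − I) = £17,764,364.80 / £5,417,364.80 = 3.2792.
EPS therefore changes by 3.2792 × (+10.4%) = +34.1%.

+34.1%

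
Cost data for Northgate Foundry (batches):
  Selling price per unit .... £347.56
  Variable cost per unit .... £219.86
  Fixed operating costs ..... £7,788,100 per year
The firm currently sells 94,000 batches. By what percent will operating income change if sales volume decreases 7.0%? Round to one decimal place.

-19.9%

At 94,000 units, contribution = 94,000 × £127.70 = £12,003,800.00.
EBIT = £12,003,800.00 − £7,788,100 = £4,215,700.00.
DOL = contribution ÷ EBIT = £12,003,800.00 ÷ £4,215,700.00 = 2.8474.
%ΔEBIT = DOL × %ΔSales = 2.8474 × -7.0% = -19.9%.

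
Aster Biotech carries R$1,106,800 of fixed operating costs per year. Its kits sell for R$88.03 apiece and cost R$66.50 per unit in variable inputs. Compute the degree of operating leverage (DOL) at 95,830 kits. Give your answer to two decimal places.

Contribution at this volume is 95,830 × R$21.53 = R$2,063,219.90.
EBIT = R$2,063,219.90 − R$1,106,800 = R$956,419.90.
So DOL = total CM / EBIT = R$2,063,219.90 / R$956,419.90 = 2.1572.

2.16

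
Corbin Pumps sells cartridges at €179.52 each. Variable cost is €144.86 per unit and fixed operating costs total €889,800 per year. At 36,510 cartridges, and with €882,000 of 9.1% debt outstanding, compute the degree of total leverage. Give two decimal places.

Total contribution margin = 36,510 × €34.66 = €1,265,436.60.
Operating income = contribution − fixed costs = €1,265,436.60 − €889,800 = €375,636.60. Interest = €80,262.00, so EBIT − I = €295,374.60.
DCL = contribution ÷ (EBIT − I) = €1,265,436.60 ÷ €295,374.60 = 4.2842.

4.28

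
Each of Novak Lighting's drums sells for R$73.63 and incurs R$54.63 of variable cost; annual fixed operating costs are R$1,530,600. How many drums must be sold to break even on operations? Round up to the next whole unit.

Contribution margin per unit = R$73.63 − R$54.63 = R$19.00.
Break-even volume = fixed costs ÷ CM per unit = R$1,530,600 ÷ R$19.00 = 80,557.89, so 80,558 drums.

80,558 drums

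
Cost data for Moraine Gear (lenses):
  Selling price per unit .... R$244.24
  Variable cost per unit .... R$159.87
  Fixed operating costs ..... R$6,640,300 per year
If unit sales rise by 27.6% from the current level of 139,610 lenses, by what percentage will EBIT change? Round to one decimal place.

+63.3%

Contribution at this volume is 139,610 × R$84.37 = R$11,778,895.70.
Subtracting fixed costs: EBIT = R$11,778,895.70 − R$6,640,300 = R$5,138,595.70.
DOL = contribution ÷ EBIT = R$11,778,895.70 ÷ R$5,138,595.70 = 2.2922.
So EBIT moves 2.2922 × (+27.6%) = +63.3%.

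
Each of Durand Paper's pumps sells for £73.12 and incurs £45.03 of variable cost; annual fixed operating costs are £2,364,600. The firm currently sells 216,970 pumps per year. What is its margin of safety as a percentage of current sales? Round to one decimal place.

Unit CM = price − variable cost = £73.12 − £45.03 = £28.09. Break-even units = £2,364,600 ÷ £28.09 = 84,179.42; break-even revenue = 84,179.42 × £73.12 = £6,155,199.43.
Current sales = 216,970 × £73.12 = £15,864,846.40.
Margin of safety = (£15,864,846.40 − £6,155,199.43) ÷ £15,864,846.40 = 61.2%.

61.2%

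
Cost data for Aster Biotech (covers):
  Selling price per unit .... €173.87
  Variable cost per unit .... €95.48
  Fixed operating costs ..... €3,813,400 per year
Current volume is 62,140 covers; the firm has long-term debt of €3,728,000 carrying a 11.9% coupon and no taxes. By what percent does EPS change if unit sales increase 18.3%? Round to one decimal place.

At 62,140 units, contribution = 62,140 × €78.39 = €4,871,154.60.
Operating income = contribution − fixed costs = €4,871,154.60 − €3,813,400 = €1,057,754.60.
Interest = €443,632.00, so EBIT − I = €614,122.60.
DCL = total CM / (EBIT − I) = €4,871,154.60 / €614,122.60 = 7.9319.
EPS therefore changes by 7.9319 × (+18.3%) = +145.2%.

+145.2%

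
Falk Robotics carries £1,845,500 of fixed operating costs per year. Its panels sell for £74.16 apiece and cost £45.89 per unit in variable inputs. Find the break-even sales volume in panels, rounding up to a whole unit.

65,282 panels

Each unit contributes £74.16 − £45.89 = £28.27.
Units to break even: £1,845,500 ÷ £28.27 = 65,281.22, rounded up to 65,282.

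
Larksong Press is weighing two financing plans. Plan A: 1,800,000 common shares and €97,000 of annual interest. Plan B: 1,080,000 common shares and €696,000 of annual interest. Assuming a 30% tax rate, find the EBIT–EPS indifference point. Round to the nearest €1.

€1,594,500

Set EPS_A = EPS_B: (EBIT − €97,000)(1 − 0.30) ÷ 1,800,000 = (EBIT − €696,000)(1 − 0.30) ÷ 1,080,000.
Cancelling (1 − t) and cross-multiplying: 1,080,000·(EBIT − 97,000) = 1,800,000·(EBIT − 696,000).
EBIT × (1,800,000 − 1,080,000) = 696,000 × 1,800,000 − 97,000 × 1,080,000 = 1,148,040,000,000, so EBIT = 1,148,040,000,000 ÷ 720,000 = 1,594,500.00.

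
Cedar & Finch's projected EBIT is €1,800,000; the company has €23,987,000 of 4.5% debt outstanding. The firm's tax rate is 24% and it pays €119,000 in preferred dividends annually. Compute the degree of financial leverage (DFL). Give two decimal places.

Annual interest charges come to €1,079,415.00.
Pre-tax preferred-dividend burden = €119,000 ÷ (1 − 0.24) = €156,578.95.
DFL = EBIT ÷ [EBIT − I − D_p/(1−t)] = €1,800,000 ÷ [€1,800,000 − €1,079,415.00 − €156,578.95] = €1,800,000 ÷ €564,006.05 = 3.1915.

3.19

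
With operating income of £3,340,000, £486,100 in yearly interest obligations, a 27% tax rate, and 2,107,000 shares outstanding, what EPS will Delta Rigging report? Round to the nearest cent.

£0.99

Interest = £486,100.00, so EBT = £3,340,000 − £486,100.00 = £2,853,900.00.
Net income = £2,853,900.00 × (1 − 0.27) = £2,083,347.00.
EPS = £2,083,347.00 ÷ 2,107,000 = £0.99.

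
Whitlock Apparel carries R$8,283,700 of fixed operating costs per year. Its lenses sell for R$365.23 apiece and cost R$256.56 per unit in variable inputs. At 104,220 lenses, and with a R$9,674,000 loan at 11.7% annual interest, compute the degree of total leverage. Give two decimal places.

Contribution at this volume is 104,220 × R$108.67 = R$11,325,587.40.
EBIT = R$11,325,587.40 − R$8,283,700 = R$3,041,887.40. Interest = R$1,131,858.00.
DOL = R$11,325,587.40 ÷ R$3,041,887.40 = 3.7232; DFL = R$3,041,887.40 ÷ R$1,910,029.40 = 1.5926.
Combined leverage = 3.7232 × 1.5926 = 5.9296.

5.93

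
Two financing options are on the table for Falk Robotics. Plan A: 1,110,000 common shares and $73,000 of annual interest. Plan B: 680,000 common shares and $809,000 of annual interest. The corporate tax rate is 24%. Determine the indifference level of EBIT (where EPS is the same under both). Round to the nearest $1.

At indifference, (EBIT − 73,000)(1 − t)/1,110,000 = (EBIT − 809,000)(1 − t)/680,000.
The (1 − t) factor cancels: (EBIT − 73,000) × 680,000 = (EBIT − 809,000) × 1,110,000.
EBIT × (1,110,000 − 680,000) = 809,000 × 1,110,000 − 73,000 × 680,000 = 848,350,000,000, so EBIT = 848,350,000,000 ÷ 430,000 = 1,972,906.98.

$1,972,907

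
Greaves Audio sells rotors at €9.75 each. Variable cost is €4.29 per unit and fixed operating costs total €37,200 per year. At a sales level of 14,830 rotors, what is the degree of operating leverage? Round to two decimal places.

Total contribution margin = 14,830 × €5.46 = €80,971.80.
EBIT = €80,971.80 − €37,200 = €43,771.80.
So DOL = total CM / EBIT = €80,971.80 / €43,771.80 = 1.8499.

1.85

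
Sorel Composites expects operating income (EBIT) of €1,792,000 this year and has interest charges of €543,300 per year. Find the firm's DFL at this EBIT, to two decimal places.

1.44

Interest = €543,300.00.
DFL = EBIT ÷ (EBIT − I) = €1,792,000 ÷ (€1,792,000 − €543,300.00) = €1,792,000 ÷ €1,248,700.00 = 1.4351.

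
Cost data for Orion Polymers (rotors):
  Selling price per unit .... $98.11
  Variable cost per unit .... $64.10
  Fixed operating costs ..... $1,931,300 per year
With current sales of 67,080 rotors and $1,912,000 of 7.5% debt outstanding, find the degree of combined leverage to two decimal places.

11.04

At 67,080 units, contribution = 67,080 × $34.01 = $2,281,390.80.
Operating income = contribution − fixed costs = $2,281,390.80 − $1,931,300 = $350,090.80. Interest = $143,400.00.
DOL = $2,281,390.80 ÷ $350,090.80 = 6.5166; DFL = $350,090.80 ÷ $206,690.80 = 1.6938.
DCL = DOL × DFL = 6.5166 × 1.6938 = 11.0378.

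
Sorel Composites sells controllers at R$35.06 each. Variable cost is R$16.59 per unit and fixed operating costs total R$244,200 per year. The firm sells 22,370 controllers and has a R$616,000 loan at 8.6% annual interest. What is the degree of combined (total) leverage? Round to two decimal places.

3.56

Contribution at this volume is 22,370 × R$18.47 = R$413,173.90.
Subtracting fixed costs: EBIT = R$413,173.90 − R$244,200 = R$168,973.90. Interest = R$52,976.00.
DOL = R$413,173.90 ÷ R$168,973.90 = 2.4452; DFL = R$168,973.90 ÷ R$115,997.90 = 1.4567.
DCL = DOL × DFL = 2.4452 × 1.4567 = 3.5619.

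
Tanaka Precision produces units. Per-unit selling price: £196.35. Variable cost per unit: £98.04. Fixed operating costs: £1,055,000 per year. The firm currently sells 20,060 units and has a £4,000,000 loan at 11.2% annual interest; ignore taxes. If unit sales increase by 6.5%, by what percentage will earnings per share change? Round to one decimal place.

Contribution at this volume is 20,060 × £98.31 = £1,972,098.60.
Operating income = contribution − fixed costs = £1,972,098.60 − £1,055,000 = £917,098.60.
Interest = £448,000.00, so EBIT − I = £469,098.60.
Degree of combined leverage = contribution ÷ (EBIT − I) = £1,972,098.60 ÷ £469,098.60 = 4.2040.
EPS therefore changes by 4.2040 × (+6.5%) = +27.3%.

+27.3%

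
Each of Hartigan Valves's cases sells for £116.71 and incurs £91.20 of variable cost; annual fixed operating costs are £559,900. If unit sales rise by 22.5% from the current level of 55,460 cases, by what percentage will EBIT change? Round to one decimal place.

Total contribution margin = 55,460 × £25.51 = £1,414,784.60.
Subtracting fixed costs: EBIT = £1,414,784.60 − £559,900 = £854,884.60.
DOL = contribution ÷ EBIT = £1,414,784.60 ÷ £854,884.60 = 1.6549.
%ΔEBIT = DOL × %ΔSales = 1.6549 × +22.5% = +37.2%.

+37.2%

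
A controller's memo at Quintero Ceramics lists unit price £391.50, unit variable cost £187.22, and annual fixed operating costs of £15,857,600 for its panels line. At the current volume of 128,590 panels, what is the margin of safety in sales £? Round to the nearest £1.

Contribution margin per unit = £391.50 − £187.22 = £204.28. Break-even units = £15,857,600 ÷ £204.28 = 77,626.79; break-even revenue = 77,626.79 × £391.50 = £30,390,887.02.
Current sales = 128,590 × £391.50 = £50,342,985.00.
Margin of safety = £50,342,985.00 − £30,390,887.02 = £19,952,098.

£19,952,098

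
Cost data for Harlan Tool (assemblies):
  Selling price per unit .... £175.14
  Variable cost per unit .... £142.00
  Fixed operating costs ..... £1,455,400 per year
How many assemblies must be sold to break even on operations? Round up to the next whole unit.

43,917 assemblies

Unit CM = price − variable cost = £175.14 − £142.00 = £33.14.
Break-even Q = £1,455,400 / £33.14 = 43,916.72 → 43,917 assemblies.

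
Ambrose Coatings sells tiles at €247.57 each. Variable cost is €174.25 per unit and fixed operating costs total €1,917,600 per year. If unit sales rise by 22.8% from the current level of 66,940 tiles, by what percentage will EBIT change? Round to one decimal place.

Total contribution margin = 66,940 × €73.32 = €4,908,040.80.
Subtracting fixed costs: EBIT = €4,908,040.80 − €1,917,600 = €2,990,440.80.
Degree of operating leverage = €4,908,040.80 / €2,990,440.80 = 1.6412.
So EBIT moves 1.6412 × (+22.8%) = +37.4%.

+37.4%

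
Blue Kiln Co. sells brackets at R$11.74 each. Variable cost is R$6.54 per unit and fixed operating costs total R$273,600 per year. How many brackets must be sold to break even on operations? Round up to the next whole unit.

Contribution margin per unit = R$11.74 − R$6.54 = R$5.20.
Break-even Q = R$273,600 / R$5.20 = 52,615.38 → 52,616 brackets.

52,616 brackets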